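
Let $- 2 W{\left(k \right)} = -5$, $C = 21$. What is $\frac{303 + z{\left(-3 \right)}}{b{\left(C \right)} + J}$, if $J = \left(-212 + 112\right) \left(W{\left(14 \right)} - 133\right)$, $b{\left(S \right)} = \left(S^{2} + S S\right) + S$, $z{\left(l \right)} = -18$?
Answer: $\frac{95}{4651} \approx 0.020426$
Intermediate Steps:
$W{\left(k \right)} = \frac{5}{2}$ ($W{\left(k \right)} = \left(- \frac{1}{2}\right) \left(-5\right) = \frac{5}{2}$)
$b{\left(S \right)} = S + 2 S^{2}$ ($b{\left(S \right)} = \left(S^{2} + S^{2}\right) + S = 2 S^{2} + S = S + 2 S^{2}$)
$J = 13050$ ($J = \left(-212 + 112\right) \left(\frac{5}{2} - 133\right) = \left(-100\right) \left(- \frac{261}{2}\right) = 13050$)
$\frac{303 + z{\left(-3 \right)}}{b{\left(C \right)} + J} = \frac{303 - 18}{21 \left(1 + 2 \cdot 21\right) + 13050} = \frac{285}{21 \left(1 + 42\right) + 13050} = \frac{285}{21 \cdot 43 + 13050} = \frac{285}{903 + 13050} = \frac{285}{13953} = 285 \cdot \frac{1}{13953} = \frac{95}{4651}$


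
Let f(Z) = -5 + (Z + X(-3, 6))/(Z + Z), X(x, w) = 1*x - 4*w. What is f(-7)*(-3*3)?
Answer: 162/7 ≈ 23.143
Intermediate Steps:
X(x, w) = x - 4*w
f(Z) = -5 + (-27 + Z)/(2*Z) (f(Z) = -5 + (Z + (-3 - 4*6))/(Z + Z) = -5 + (Z + (-3 - 24))/((2*Z)) = -5 + (Z - 27)*(1/(2*Z)) = -5 + (-27 + Z)*(1/(2*Z)) = -5 + (-27 + Z)/(2*Z))
f(-7)*(-3*3) = ((9/2)*(-3 - 1*(-7))/(-7))*(-3*3) = ((9/2)*(-⅐)*(-3 + 7))*(-9) = ((9/2)*(-⅐)*4)*(-9) = -18/7*(-9) = 162/7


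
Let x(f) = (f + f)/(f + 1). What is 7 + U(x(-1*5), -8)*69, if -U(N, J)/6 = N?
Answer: -1028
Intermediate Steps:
x(f) = 2*f/(1 + f) (x(f) = (2*f)/(1 + f) = 2*f/(1 + f))
U(N, J) = -6*N
7 + U(x(-1*5), -8)*69 = 7 - 12*(-1*5)/(1 - 1*5)*69 = 7 - 12*(-5)/(1 - 5)*69 = 7 - 12*(-5)/(-4)*69 = 7 - 12*(-5)*(-1)/4*69 = 7 - 6*5/2*69 = 7 - 15*69 = 7 - 1035 = -1028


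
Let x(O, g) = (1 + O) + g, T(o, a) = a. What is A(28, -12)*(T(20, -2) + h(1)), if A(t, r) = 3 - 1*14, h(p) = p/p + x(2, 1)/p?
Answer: -33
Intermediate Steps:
x(O, g) = 1 + O + g
h(p) = 1 + 4/p (h(p) = p/p + (1 + 2 + 1)/p = 1 + 4/p)
A(t, r) = -11 (A(t, r) = 3 - 14 = -11)
A(28, -12)*(T(20, -2) + h(1)) = -11*(-2 + (4 + 1)/1) = -11*(-2 + 1*5) = -11*(-2 + 5) = -11*3 = -33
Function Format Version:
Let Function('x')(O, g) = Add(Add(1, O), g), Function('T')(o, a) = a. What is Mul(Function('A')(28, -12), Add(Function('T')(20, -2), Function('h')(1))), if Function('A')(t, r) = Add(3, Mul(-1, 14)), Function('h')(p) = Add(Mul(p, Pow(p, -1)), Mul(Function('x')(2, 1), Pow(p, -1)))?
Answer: -33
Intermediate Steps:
Function('x')(O, g) = Add(1, O, g)
Function('h')(p) = Add(1, Mul(4, Pow(p, -1))) (Function('h')(p) = Add(Mul(p, Pow(p, -1)), Mul(Add(1, 2, 1), Pow(p, -1))) = Add(1, Mul(4, Pow(p, -1))))
Function('A')(t, r) = -11 (Function('A')(t, r) = Add(3, -14) = -11)
Mul(Function('A')(28, -12), Add(Function('T')(20, -2), Function('h')(1))) = Mul(-11, Add(-2, Mul(Pow(1, -1), Add(4, 1)))) = Mul(-11, Add(-2, Mul(1, 5))) = Mul(-11, Add(-2, 5)) = Mul(-11, 3) = -33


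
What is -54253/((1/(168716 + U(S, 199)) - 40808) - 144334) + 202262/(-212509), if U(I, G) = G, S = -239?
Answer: -4377928907024443/6645849406760861 ≈ -0.65875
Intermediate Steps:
-54253/((1/(168716 + U(S, 199)) - 40808) - 144334) + 202262/(-212509) = -54253/((1/(168716 + 199) - 40808) - 144334) + 202262/(-212509) = -54253/((1/168915 - 40808) - 144334) + 202262*(-1/212509) = -54253/((1/168915 - 40808) - 144334) - 202262/212509 = -54253/(-6893083319/168915 - 144334) - 202262/212509 = -54253/(-31273260929/168915) - 202262/212509 = -54253*(-168915/31273260929) - 202262/212509 = 9164145495/31273260929 - 202262/212509 = -4377928907024443/6645849406760861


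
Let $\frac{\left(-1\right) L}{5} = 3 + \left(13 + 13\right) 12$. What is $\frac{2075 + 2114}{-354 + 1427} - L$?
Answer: $\frac{1694164}{1073} \approx 1578.9$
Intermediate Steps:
$L = -1575$ ($L = - 5 \left(3 + \left(13 + 13\right) 12\right) = - 5 \left(3 + 26 \cdot 12\right) = - 5 \left(3 + 312\right) = \left(-5\right) 315 = -1575$)
$\frac{2075 + 2114}{-354 + 1427} - L = \frac{2075 + 2114}{-354 + 1427} - -1575 = \frac{4189}{1073} + 1575 = \frac{1694164}{1073}$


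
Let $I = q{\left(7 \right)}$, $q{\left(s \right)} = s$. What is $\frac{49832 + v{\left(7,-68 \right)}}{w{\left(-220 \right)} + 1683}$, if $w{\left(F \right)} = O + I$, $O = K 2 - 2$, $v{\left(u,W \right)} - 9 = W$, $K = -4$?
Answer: $\frac{16591}{560} \approx 29.627$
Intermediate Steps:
$v{\left(u,W \right)} = 9 + W$
$I = 7$
$O = -10$ ($O = \left(-4\right) 2 - 2 = -8 - 2 = -10$)
$w{\left(F \right)} = -3$ ($w{\left(F \right)} = -10 + 7 = -3$)
$\frac{49832 + v{\left(7,-68 \right)}}{w{\left(-220 \right)} + 1683} = \frac{49832 + \left(9 - 68\right)}{-3 + 1683} = \frac{49832 - 59}{1680} = 49773 \cdot \frac{1}{1680} = \frac{16591}{560}$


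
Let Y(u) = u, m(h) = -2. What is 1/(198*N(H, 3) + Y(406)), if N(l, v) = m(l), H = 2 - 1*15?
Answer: ⅒ ≈ 0.10000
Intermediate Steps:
H = -13 (H = 2 - 15 = -13)
N(l, v) = -2
1/(198*N(H, 3) + Y(406)) = 1/(198*(-2) + 406) = 1/(-396 + 406) = 1/10 = ⅒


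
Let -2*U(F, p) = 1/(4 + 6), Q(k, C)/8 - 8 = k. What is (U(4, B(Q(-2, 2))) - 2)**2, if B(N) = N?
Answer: 1681/400 ≈ 4.2025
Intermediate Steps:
Q(k, C) = 64 + 8*k
U(F, p) = -1/20 (U(F, p) = -1/(2*(4 + 6)) = -1/2/10 = -1/2*1/10 = -1/20)
(U(4, B(Q(-2, 2))) - 2)**2 = (-1/20 - 2)**2 = (-41/20)**2 = 1681/400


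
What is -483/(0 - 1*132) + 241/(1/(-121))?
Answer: -1282923/44 ≈ -29157.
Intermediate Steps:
-483/(0 - 1*132) + 241/(1/(-121)) = -483/(0 - 132) + 241/(-1/121) = -483/(-132) + 241*(-121) = -483*(-1/132) - 29161 = 161/44 - 29161 = -1282923/44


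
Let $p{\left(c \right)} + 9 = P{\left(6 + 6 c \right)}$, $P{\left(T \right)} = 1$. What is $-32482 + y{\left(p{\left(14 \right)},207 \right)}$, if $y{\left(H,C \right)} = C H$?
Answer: $-34138$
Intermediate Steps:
$p{\left(c \right)} = -8$ ($p{\left(c \right)} = -9 + 1 = -8$)
$-32482 + y{\left(p{\left(14 \right)},207 \right)} = -32482 + 207 \left(-8\right) = -32482 - 1656 = -34138$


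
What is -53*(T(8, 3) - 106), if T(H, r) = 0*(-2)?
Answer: 5618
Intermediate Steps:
T(H, r) = 0
-53*(T(8, 3) - 106) = -53*(0 - 106) = -53*(-106) = 5618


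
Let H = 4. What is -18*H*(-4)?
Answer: 288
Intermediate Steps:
-18*H*(-4) = -18*4*(-4) = -72*(-4) = 288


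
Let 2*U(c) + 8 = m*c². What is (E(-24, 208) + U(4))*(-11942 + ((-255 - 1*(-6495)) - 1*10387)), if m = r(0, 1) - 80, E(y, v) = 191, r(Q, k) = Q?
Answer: 7288317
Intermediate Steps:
m = -80 (m = 0 - 80 = -80)
U(c) = -4 - 40*c² (U(c) = -4 + (-80*c²)/2 = -4 - 40*c²)
(E(-24, 208) + U(4))*(-11942 + ((-255 - 1*(-6495)) - 1*10387)) = (191 + (-4 - 40*4²))*(-11942 + ((-255 - 1*(-6495)) - 1*10387)) = (191 + (-4 - 40*16))*(-11942 + ((-255 + 6495) - 10387)) = (191 + (-4 - 640))*(-11942 + (6240 - 10387)) = (191 - 644)*(-11942 - 4147) = -453*(-16089) = 7288317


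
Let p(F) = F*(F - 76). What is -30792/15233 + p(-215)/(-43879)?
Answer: -2304174813/668408807 ≈ -3.4473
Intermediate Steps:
p(F) = F*(-76 + F)
-30792/15233 + p(-215)/(-43879) = -30792/15233 - 215*(-76 - 215)/(-43879) = -30792*1/15233 - 215*(-291)*(-1/43879) = -30792/15233 + 62565*(-1/43879) = -30792/15233 - 62565/43879 = -2304174813/668408807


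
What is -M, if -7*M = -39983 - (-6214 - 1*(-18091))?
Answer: -51860/7 ≈ -7408.6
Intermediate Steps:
M = 51860/7 (M = -(-39983 - (-6214 - 1*(-18091)))/7 = -(-39983 - (-6214 + 18091))/7 = -(-39983 - 1*11877)/7 = -(-39983 - 11877)/7 = -⅐*(-51860) = 51860/7 ≈ 7408.6)
-M = -1*51860/7 = -51860/7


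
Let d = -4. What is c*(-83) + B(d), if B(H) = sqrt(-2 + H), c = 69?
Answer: -5727 + I*sqrt(6) ≈ -5727.0 + 2.4495*I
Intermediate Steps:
c*(-83) + B(d) = 69*(-83) + sqrt(-2 - 4) = -5727 + sqrt(-6) = -5727 + I*sqrt(6)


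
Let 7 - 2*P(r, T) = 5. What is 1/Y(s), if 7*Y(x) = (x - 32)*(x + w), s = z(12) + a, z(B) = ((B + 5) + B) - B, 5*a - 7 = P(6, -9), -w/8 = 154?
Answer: 175/406489 ≈ 0.00043052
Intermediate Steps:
P(r, T) = 1 (P(r, T) = 7/2 - ½*5 = 7/2 - 5/2 = 1)
w = -1232 (w = -8*154 = -1232)
a = 8/5 (a = 7/5 + (⅕)*1 = 7/5 + ⅕ = 8/5 ≈ 1.6000)
z(B) = 5 + B (z(B) = ((5 + B) + B) - B = (5 + 2*B) - B = 5 + B)
s = 93/5 (s = (5 + 12) + 8/5 = 17 + 8/5 = 93/5 ≈ 18.600)
Y(x) = (-1232 + x)*(-32 + x)/7 (Y(x) = ((x - 32)*(x - 1232))/7 = ((-32 + x)*(-1232 + x))/7 = ((-1232 + x)*(-32 + x))/7 = (-1232 + x)*(-32 + x)/7)
1/Y(s) = 1/(5632 - 1264/7*93/5 + (93/5)²/7) = 1/(5632 - 117552/35 + (⅐)*(8649/25)) = 1/(5632 - 117552/35 + 8649/175) = 1/(406489/175) = 175/406489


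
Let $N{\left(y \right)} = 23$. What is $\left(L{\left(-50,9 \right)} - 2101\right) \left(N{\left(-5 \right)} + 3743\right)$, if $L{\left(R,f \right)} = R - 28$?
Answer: $-8206114$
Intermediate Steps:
$L{\left(R,f \right)} = -28 + R$ ($L{\left(R,f \right)} = R - 28 = -28 + R$)
$\left(L{\left(-50,9 \right)} - 2101\right) \left(N{\left(-5 \right)} + 3743\right) = \left(\left(-28 - 50\right) - 2101\right) \left(23 + 3743\right) = \left(-78 - 2101\right) 3766 = \left(-2179\right) 3766 = -8206114$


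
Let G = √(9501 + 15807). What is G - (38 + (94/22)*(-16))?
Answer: 334/11 + 6*√703 ≈ 189.45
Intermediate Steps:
G = 6*√703 (G = √25308 = 6*√703 ≈ 159.08)
G - (38 + (94/22)*(-16)) = 6*√703 - (38 + (94/22)*(-16)) = 6*√703 - (38 + (94*(1/22))*(-16)) = 6*√703 - (38 + (47/11)*(-16)) = 6*√703 - (38 - 752/11) = 6*√703 - 1*(-334/11) = 6*√703 + 334/11 = 334/11 + 6*√703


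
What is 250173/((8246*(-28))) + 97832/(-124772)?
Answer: -101133121/54151048 ≈ -1.8676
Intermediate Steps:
250173/((8246*(-28))) + 97832/(-124772) = 250173/(-230888) + 97832*(-1/124772) = 250173*(-1/230888) - 24458/31193 = -1881/1736 - 24458/31193 = -101133121/54151048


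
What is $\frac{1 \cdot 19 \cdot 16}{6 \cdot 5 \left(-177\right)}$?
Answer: $- \frac{152}{2655} \approx -0.05725$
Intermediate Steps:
$\frac{1 \cdot 19 \cdot 16}{6 \cdot 5 \left(-177\right)} = \frac{19 \cdot 16}{30 \left(-177\right)} = \frac{304}{-5310} = 304 \left(- \frac{1}{5310}\right) = - \frac{152}{2655}$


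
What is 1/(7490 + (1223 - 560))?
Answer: 1/8153 ≈ 0.00012265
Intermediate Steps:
1/(7490 + (1223 - 560)) = 1/(7490 + 663) = 1/8153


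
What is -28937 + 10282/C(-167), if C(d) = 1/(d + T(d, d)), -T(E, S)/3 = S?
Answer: 3405251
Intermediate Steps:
T(E, S) = -3*S
C(d) = -1/(2*d) (C(d) = 1/(d - 3*d) = 1/(-2*d) = -1/(2*d))
-28937 + 10282/C(-167) = -28937 + 10282/((-½/(-167))) = -28937 + 10282/((-½*(-1/167))) = -28937 + 10282/(1/334) = -28937 + 10282*334 = -28937 + 3434188 = 3405251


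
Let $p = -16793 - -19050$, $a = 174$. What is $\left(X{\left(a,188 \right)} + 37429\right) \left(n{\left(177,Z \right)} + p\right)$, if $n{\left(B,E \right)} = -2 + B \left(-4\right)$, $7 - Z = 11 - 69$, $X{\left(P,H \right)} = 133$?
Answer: $58108414$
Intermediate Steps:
$Z = 65$ ($Z = 7 - \left(11 - 69\right) = 7 - -58 = 7 + 58 = 65$)
$p = 2257$ ($p = -16793 + 19050 = 2257$)
$n{\left(B,E \right)} = -2 - 4 B$
$\left(X{\left(a,188 \right)} + 37429\right) \left(n{\left(177,Z \right)} + p\right) = \left(133 + 37429\right) \left(\left(-2 - 708\right) + 2257\right) = 37562 \left(\left(-2 - 708\right) + 2257\right) = 37562 \left(-710 + 2257\right) = 37562 \cdot 1547 = 58108414$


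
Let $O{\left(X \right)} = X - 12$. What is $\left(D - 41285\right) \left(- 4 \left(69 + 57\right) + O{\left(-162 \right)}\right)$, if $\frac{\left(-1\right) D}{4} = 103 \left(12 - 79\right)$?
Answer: $9275718$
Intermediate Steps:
$O{\left(X \right)} = -12 + X$ ($O{\left(X \right)} = X - 12 = -12 + X$)
$D = 27604$ ($D = - 4 \cdot 103 \left(12 - 79\right) = - 4 \cdot 103 \left(-67\right) = \left(-4\right) \left(-6901\right) = 27604$)
$\left(D - 41285\right) \left(- 4 \left(69 + 57\right) + O{\left(-162 \right)}\right) = \left(27604 - 41285\right) \left(- 4 \left(69 + 57\right) - 174\right) = - 13681 \left(\left(-4\right) 126 - 174\right) = - 13681 \left(-504 - 174\right) = \left(-13681\right) \left(-678\right) = 9275718$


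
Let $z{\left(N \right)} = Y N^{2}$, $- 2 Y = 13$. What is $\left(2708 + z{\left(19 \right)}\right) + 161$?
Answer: $\frac{1045}{2} \approx 522.5$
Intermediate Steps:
$Y = - \frac{13}{2}$ ($Y = \left(- \frac{1}{2}\right) 13 = - \frac{13}{2} \approx -6.5$)
$z{\left(N \right)} = - \frac{13 N^{2}}{2}$
$\left(2708 + z{\left(19 \right)}\right) + 161 = \left(2708 - \frac{13 \cdot 19^{2}}{2}\right) + 161 = \left(2708 - \frac{4693}{2}\right) + 161 = \frac{723}{2} + 161 = \frac{1045}{2}$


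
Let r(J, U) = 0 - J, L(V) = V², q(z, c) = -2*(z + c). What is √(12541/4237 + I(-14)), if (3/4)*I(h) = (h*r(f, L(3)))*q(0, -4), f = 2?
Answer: 5*√1949346249/12711 ≈ 17.367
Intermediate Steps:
q(z, c) = -2*c - 2*z (q(z, c) = -2*(c + z) = -2*c - 2*z)
r(J, U) = -J
I(h) = -64*h/3 (I(h) = 4*((h*(-1*2))*(-2*(-4) - 2*0))/3 = 4*((h*(-2))*(8 + 0))/3 = 4*(-2*h*8)/3 = 4*(-16*h)/3 = -64*h/3)
√(12541/4237 + I(-14)) = √(12541/4237 - 64/3*(-14)) = √(12541*(1/4237) + 896/3) = √(12541/4237 + 896/3) = √(3833975/12711) = 5*√1949346249/12711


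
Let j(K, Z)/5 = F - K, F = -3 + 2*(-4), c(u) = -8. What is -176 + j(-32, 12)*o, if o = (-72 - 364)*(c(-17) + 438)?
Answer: -19685576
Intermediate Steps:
F = -11 (F = -3 - 8 = -11)
j(K, Z) = -55 - 5*K (j(K, Z) = 5*(-11 - K) = -55 - 5*K)
o = -187480 (o = (-72 - 364)*(-8 + 438) = -436*430 = -187480)
-176 + j(-32, 12)*o = -176 + (-55 - 5*(-32))*(-187480) = -176 + (-55 + 160)*(-187480) = -176 + 105*(-187480) = -176 - 19685400 = -19685576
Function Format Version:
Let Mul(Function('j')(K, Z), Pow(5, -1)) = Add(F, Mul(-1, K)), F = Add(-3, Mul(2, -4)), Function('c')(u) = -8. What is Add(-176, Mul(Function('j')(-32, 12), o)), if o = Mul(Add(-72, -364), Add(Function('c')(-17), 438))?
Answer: -19685576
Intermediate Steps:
F = -11 (F = Add(-3, -8) = -11)
Function('j')(K, Z) = Add(-55, Mul(-5, K)) (Function('j')(K, Z) = Mul(5, Add(-11, Mul(-1, K))) = Add(-55, Mul(-5, K)))
o = -187480 (o = Mul(Add(-72, -364), Add(-8, 438)) = Mul(-436, 430) = -187480)
Add(-176, Mul(Function('j')(-32, 12), o)) = Add(-176, Mul(Add(-55, Mul(-5, -32)), -187480)) = Add(-176, Mul(Add(-55, 160), -187480)) = Add(-176, Mul(105, -187480)) = Add(-176, -19685400) = -19685576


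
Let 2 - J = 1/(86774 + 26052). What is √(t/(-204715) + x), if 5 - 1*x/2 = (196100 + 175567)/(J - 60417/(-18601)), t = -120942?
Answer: 6*I*√2222256275328480124185145685534270/751573092799165 ≈ 376.34*I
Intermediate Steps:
J = 225651/112826 (J = 2 - 1/(86774 + 26052) = 2 - 1/112826 = 225651/112826 ≈ 2.0000)
x = -519969134339118/3671314231 (x = 10 - 2*(196100 + 175567)/(225651/112826 - 60417/(-18601)) = 10 - 743334/(225651/112826 - 60417*(-1/18601)) = 10 - 743334/(225651/112826 + 60417/18601) = 10 - 743334/11013942693/2098676426 = 10 - 743334*2098676426/11013942693 = 10 - 2*260002923740714/3671314231 = 10 - 520005847481428/3671314231 = -519969134339118/3671314231 ≈ -1.4163e+5)
√(t/(-204715) + x) = √(-120942/(-204715) - 519969134339118/3671314231) = √(-120942*(-1/204715) - 519969134339118/3671314231) = √(120942/204715 - 519969134339118/3671314231) = √(-106445037320146815768/751573092799165) = 6*I*√2222256275328480124185145685534270/751573092799165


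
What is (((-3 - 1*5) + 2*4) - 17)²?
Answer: 289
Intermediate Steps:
(((-3 - 1*5) + 2*4) - 17)² = (((-3 - 5) + 8) - 17)² = ((-8 + 8) - 17)² = (0 - 17)² = (-17)² = 289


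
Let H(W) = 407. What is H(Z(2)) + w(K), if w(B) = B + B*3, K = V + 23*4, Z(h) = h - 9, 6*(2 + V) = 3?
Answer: 769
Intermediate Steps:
V = -3/2 (V = -2 + (⅙)*3 = -2 + ½ = -3/2 ≈ -1.5000)
Z(h) = -9 + h
K = 181/2 (K = -3/2 + 23*4 = -3/2 + 92 = 181/2 ≈ 90.500)
w(B) = 4*B (w(B) = B + 3*B = 4*B)
H(Z(2)) + w(K) = 407 + 4*(181/2) = 407 + 362 = 769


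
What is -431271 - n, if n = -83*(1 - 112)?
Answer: -440484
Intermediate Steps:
n = 9213 (n = -83*(-111) = 9213)
-431271 - n = -431271 - 1*9213 = -431271 - 9213 = -440484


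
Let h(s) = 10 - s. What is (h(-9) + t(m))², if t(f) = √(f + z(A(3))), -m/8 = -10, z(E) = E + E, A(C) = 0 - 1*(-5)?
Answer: 451 + 114*√10 ≈ 811.50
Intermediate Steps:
A(C) = 5 (A(C) = 0 + 5 = 5)
z(E) = 2*E
m = 80 (m = -8*(-10) = 80)
t(f) = √(10 + f) (t(f) = √(f + 2*5) = √(f + 10) = √(10 + f))
(h(-9) + t(m))² = ((10 - 1*(-9)) + √(10 + 80))² = ((10 + 9) + √90)² = (19 + 3*√10)²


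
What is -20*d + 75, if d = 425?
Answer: -8425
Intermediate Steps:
-20*d + 75 = -20*425 + 75 = -8500 + 75 = -8425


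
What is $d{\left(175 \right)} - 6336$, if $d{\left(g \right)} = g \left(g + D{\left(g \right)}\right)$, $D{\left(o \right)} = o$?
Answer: $54914$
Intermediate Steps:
$d{\left(g \right)} = 2 g^{2}$ ($d{\left(g \right)} = g \left(g + g\right) = g 2 g = 2 g^{2}$)
$d{\left(175 \right)} - 6336 = 2 \cdot 175^{2} - 6336 = 2 \cdot 30625 - 6336 = 61250 - 6336 = 54914$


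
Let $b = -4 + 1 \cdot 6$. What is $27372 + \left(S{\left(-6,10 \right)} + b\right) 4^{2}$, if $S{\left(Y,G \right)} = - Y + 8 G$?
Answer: $28780$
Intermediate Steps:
$b = 2$ ($b = -4 + 6 = 2$)
$27372 + \left(S{\left(-6,10 \right)} + b\right) 4^{2} = 27372 + \left(\left(\left(-1\right) \left(-6\right) + 8 \cdot 10\right) + 2\right) 4^{2} = 27372 + \left(\left(6 + 80\right) + 2\right) 16 = 27372 + \left(86 + 2\right) 16 = 27372 + 88 \cdot 16 = 27372 + 1408 = 28780$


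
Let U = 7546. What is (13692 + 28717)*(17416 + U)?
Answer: 1058613458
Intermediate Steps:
(13692 + 28717)*(17416 + U) = (13692 + 28717)*(17416 + 7546) = 42409*24962 = 1058613458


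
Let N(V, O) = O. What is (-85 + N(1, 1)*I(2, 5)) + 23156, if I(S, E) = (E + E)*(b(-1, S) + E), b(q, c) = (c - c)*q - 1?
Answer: 23111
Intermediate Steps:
b(q, c) = -1 (b(q, c) = 0*q - 1 = 0 - 1 = -1)
I(S, E) = 2*E*(-1 + E) (I(S, E) = (E + E)*(-1 + E) = (2*E)*(-1 + E) = 2*E*(-1 + E))
(-85 + N(1, 1)*I(2, 5)) + 23156 = (-85 + 1*(2*5*(-1 + 5))) + 23156 = (-85 + 1*(2*5*4)) + 23156 = (-85 + 1*40) + 23156 = (-85 + 40) + 23156 = -45 + 23156 = 23111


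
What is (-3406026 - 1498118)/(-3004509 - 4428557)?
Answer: 2452072/3716533 ≈ 0.65977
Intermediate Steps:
(-3406026 - 1498118)/(-3004509 - 4428557) = -4904144/(-7433066) = -4904144*(-1/7433066) = 2452072/3716533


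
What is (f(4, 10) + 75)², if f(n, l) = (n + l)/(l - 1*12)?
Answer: 4624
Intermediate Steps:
f(n, l) = (l + n)/(-12 + l) (f(n, l) = (l + n)/(l - 12) = (l + n)/(-12 + l))
(f(4, 10) + 75)² = ((10 + 4)/(-12 + 10) + 75)² = (14/(-2) + 75)² = (-½*14 + 75)² = (-7 + 75)² = 68² = 4624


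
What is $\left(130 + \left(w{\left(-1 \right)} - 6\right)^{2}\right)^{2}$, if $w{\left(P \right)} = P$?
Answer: $32041$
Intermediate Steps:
$\left(130 + \left(w{\left(-1 \right)} - 6\right)^{2}\right)^{2} = \left(130 + \left(-1 - 6\right)^{2}\right)^{2} = \left(130 + \left(-7\right)^{2}\right)^{2} = \left(130 + 49\right)^{2} = 179^{2} = 32041$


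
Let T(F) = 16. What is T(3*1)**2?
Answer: 256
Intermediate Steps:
T(3*1)**2 = 16**2 = 256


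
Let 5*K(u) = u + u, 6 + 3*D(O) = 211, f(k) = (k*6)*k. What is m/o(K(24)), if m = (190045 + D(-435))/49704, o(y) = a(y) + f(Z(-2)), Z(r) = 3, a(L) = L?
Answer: 712925/11854404 ≈ 0.060140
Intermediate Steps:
f(k) = 6*k² (f(k) = (6*k)*k = 6*k²)
D(O) = 205/3 (D(O) = -2 + (⅓)*211 = -2 + 211/3 = 205/3)
K(u) = 2*u/5 (K(u) = (u + u)/5 = (2*u)/5 = 2*u/5)
o(y) = 54 + y (o(y) = y + 6*3² = y + 6*9 = y + 54 = 54 + y)
m = 142585/37278 (m = (190045 + 205/3)/49704 = (570340/3)*(1/49704) = 142585/37278 ≈ 3.8249)
m/o(K(24)) = 142585/(37278*(54 + (⅖)*24)) = 142585/(37278*(54 + 48/5)) = 142585/(37278*(318/5)) = (142585/37278)*(5/318) = 712925/11854404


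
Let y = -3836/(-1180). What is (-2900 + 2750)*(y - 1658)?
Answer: 14644530/59 ≈ 2.4821e+5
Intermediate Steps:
y = 959/295 (y = -3836*(-1/1180) = 959/295 ≈ 3.2508)
(-2900 + 2750)*(y - 1658) = (-2900 + 2750)*(959/295 - 1658) = -150*(-488151/295) = 14644530/59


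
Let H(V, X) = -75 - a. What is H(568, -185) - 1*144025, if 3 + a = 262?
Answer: -144359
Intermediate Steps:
a = 259 (a = -3 + 262 = 259)
H(V, X) = -334 (H(V, X) = -75 - 1*259 = -75 - 259 = -334)
H(568, -185) - 1*144025 = -334 - 1*144025 = -334 - 144025 = -144359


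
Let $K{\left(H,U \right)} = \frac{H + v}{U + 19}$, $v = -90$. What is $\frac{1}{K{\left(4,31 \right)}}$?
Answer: $- \frac{25}{43} \approx -0.5814$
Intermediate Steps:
$K{\left(H,U \right)} = \frac{-90 + H}{19 + U}$ ($K{\left(H,U \right)} = \frac{H - 90}{U + 19} = \frac{-90 + H}{19 + U}$)
$\frac{1}{K{\left(4,31 \right)}} = \frac{1}{\frac{1}{19 + 31} \left(-90 + 4\right)} = \frac{1}{\frac{1}{50} \left(-86\right)} = \frac{1}{- \frac{43}{25}} = - \frac{25}{43}$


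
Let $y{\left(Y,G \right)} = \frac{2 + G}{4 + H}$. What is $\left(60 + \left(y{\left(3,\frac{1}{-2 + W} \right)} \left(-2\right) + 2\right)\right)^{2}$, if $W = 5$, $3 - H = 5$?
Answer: $\frac{32041}{9} \approx 3560.1$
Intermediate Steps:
$H = -2$ ($H = 3 - 5 = -2$)
$y{\left(Y,G \right)} = 1 + \frac{G}{2}$ ($y{\left(Y,G \right)} = \frac{2 + G}{4 - 2} = \frac{2 + G}{2} = \left(2 + G\right) \frac{1}{2} = 1 + \frac{G}{2}$)
$\left(60 + \left(y{\left(3,\frac{1}{-2 + W} \right)} \left(-2\right) + 2\right)\right)^{2} = \left(60 + \left(\left(1 + \frac{1}{2 \left(-2 + 5\right)}\right) \left(-2\right) + 2\right)\right)^{2} = \left(60 + \left(\left(1 + \frac{1}{2 \cdot 3}\right) \left(-2\right) + 2\right)\right)^{2} = \left(60 + \left(\left(1 + \frac{1}{2} \cdot \frac{1}{3}\right) \left(-2\right) + 2\right)\right)^{2} = \left(60 + \left(\left(1 + \frac{1}{6}\right) \left(-2\right) + 2\right)\right)^{2} = \left(60 + \left(\frac{7}{6} \left(-2\right) + 2\right)\right)^{2} = \left(60 + \left(- \frac{7}{3} + 2\right)\right)^{2} = \left(60 - \frac{1}{3}\right)^{2} = \left(\frac{179}{3}\right)^{2} = \frac{32041}{9}$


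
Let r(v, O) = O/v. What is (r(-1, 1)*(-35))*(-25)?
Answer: -875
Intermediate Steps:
(r(-1, 1)*(-35))*(-25) = ((1/(-1))*(-35))*(-25) = ((1*(-1))*(-35))*(-25) = -1*(-35)*(-25) = 35*(-25) = -875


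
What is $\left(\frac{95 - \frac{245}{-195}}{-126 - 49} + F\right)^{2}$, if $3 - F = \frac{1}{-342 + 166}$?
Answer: $\frac{8700853977841}{1442881440000} \approx 6.0302$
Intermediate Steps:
$F = \frac{529}{176}$ ($F = 3 - \frac{1}{-342 + 166} = 3 - \frac{1}{-176} = 3 - - \frac{1}{176} = 3 + \frac{1}{176} = \frac{529}{176} \approx 3.0057$)
$\left(\frac{95 - \frac{245}{-195}}{-126 - 49} + F\right)^{2} = \left(\frac{95 - \frac{245}{-195}}{-126 - 49} + \frac{529}{176}\right)^{2} = \left(\frac{95 - - \frac{49}{39}}{-175} + \frac{529}{176}\right)^{2} = \left(\left(95 + \frac{49}{39}\right) \left(- \frac{1}{175}\right) + \frac{529}{176}\right)^{2} = \left(\frac{3754}{39} \left(- \frac{1}{175}\right) + \frac{529}{176}\right)^{2} = \left(- \frac{3754}{6825} + \frac{529}{176}\right)^{2} = \left(\frac{2949721}{1201200}\right)^{2} = \frac{8700853977841}{1442881440000}$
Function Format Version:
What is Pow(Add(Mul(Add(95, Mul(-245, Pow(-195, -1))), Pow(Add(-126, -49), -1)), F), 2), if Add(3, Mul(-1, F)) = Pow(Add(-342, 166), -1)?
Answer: Rational(8700853977841, 1442881440000) ≈ 6.0302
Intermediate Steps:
F = Rational(529, 176) (F = Add(3, Mul(-1, Pow(Add(-342, 166), -1))) = Add(3, Mul(-1, Pow(-176, -1))) = Add(3, Mul(-1, Rational(-1, 176))) = Add(3, Rational(1, 176)) = Rational(529, 176) ≈ 3.0057)
Pow(Add(Mul(Add(95, Mul(-245, Pow(-195, -1))), Pow(Add(-126, -49), -1)), F), 2) = Pow(Add(Mul(Add(95, Mul(-245, Pow(-195, -1))), Pow(Add(-126, -49), -1)), Rational(529, 176)), 2) = Pow(Add(Mul(Add(95, Mul(-245, Rational(-1, 195))), Pow(-175, -1)), Rational(529, 176)), 2) = Pow(Add(Mul(Add(95, Rational(49, 39)), Rational(-1, 175)), Rational(529, 176)), 2) = Pow(Add(Mul(Rational(3754, 39), Rational(-1, 175)), Rational(529, 176)), 2) = Pow(Add(Rational(-3754, 6825), Rational(529, 176)), 2) = Pow(Rational(2949721, 1201200), 2) = Rational(8700853977841, 1442881440000)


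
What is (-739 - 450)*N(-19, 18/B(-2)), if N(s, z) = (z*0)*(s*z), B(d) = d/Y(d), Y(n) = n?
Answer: 0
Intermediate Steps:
B(d) = 1 (B(d) = d/d = 1)
N(s, z) = 0 (N(s, z) = 0*(s*z) = 0)
(-739 - 450)*N(-19, 18/B(-2)) = (-739 - 450)*0 = -1189*0 = 0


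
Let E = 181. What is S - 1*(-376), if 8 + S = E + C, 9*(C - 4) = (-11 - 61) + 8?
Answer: 4913/9 ≈ 545.89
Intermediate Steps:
C = -28/9 (C = 4 + ((-11 - 61) + 8)/9 = 4 + (-72 + 8)/9 = 4 + (1/9)*(-64) = 4 - 64/9 = -28/9 ≈ -3.1111)
S = 1529/9 (S = -8 + (181 - 28/9) = -8 + 1601/9 = 1529/9 ≈ 169.89)
S - 1*(-376) = 1529/9 - 1*(-376) = 1529/9 + 376 = 4913/9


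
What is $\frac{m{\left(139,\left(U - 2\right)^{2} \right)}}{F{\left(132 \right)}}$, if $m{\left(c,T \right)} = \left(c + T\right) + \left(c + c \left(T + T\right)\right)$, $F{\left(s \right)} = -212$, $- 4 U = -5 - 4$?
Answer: $- \frac{4727}{3392} \approx -1.3936$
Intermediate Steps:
$U = \frac{9}{4}$ ($U = - \frac{-5 - 4}{4} = \left(- \frac{1}{4}\right) \left(-9\right) = \frac{9}{4} \approx 2.25$)
$m{\left(c,T \right)} = T + 2 c + 2 T c$ ($m{\left(c,T \right)} = \left(T + c\right) + \left(c + c 2 T\right) = \left(T + c\right) + \left(c + 2 T c\right) = T + 2 c + 2 T c$)
$\frac{m{\left(139,\left(U - 2\right)^{2} \right)}}{F{\left(132 \right)}} = \frac{\left(\frac{9}{4} - 2\right)^{2} + 2 \cdot 139 + 2 \left(\frac{9}{4} - 2\right)^{2} \cdot 139}{-212} = \left(\left(\frac{1}{4}\right)^{2} + 278 + 2 \left(\frac{1}{4}\right)^{2} \cdot 139\right) \left(- \frac{1}{212}\right) = \left(\frac{1}{16} + 278 + 2 \cdot \frac{1}{16} \cdot 139\right) \left(- \frac{1}{212}\right) = \left(\frac{1}{16} + 278 + \frac{139}{8}\right) \left(- \frac{1}{212}\right) = \frac{4727}{16} \left(- \frac{1}{212}\right) = - \frac{4727}{3392}$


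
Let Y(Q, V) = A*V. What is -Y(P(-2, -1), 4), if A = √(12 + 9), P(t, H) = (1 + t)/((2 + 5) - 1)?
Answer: -4*√21 ≈ -18.330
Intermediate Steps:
P(t, H) = ⅙ + t/6 (P(t, H) = (1 + t)/(7 - 1) = (1 + t)/6 = (1 + t)*(⅙) = ⅙ + t/6)
A = √21 ≈ 4.5826
Y(Q, V) = V*√21 (Y(Q, V) = √21*V = V*√21)
-Y(P(-2, -1), 4) = -4*√21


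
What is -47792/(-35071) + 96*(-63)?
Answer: -212061616/35071 ≈ -6046.6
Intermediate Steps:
-47792/(-35071) + 96*(-63) = -47792*(-1/35071) - 6048 = 47792/35071 - 6048 = -212061616/35071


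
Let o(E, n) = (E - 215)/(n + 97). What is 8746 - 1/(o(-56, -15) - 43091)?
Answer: 30906028900/3533733 ≈ 8746.0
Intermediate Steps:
o(E, n) = (-215 + E)/(97 + n)
8746 - 1/(o(-56, -15) - 43091) = 8746 - 1/((-215 - 56)/(97 - 15) - 43091) = 8746 - 1/(-271/82 - 43091) = 8746 - 1/(-3533733/82) = 8746 - 1*(-82/3533733) = 8746 + 82/3533733 = 30906028900/3533733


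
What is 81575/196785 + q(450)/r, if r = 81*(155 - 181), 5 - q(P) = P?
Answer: 5763695/9209538 ≈ 0.62584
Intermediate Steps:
q(P) = 5 - P
r = -2106 (r = 81*(-26) = -2106)
81575/196785 + q(450)/r = 81575/196785 + (5 - 1*450)/(-2106) = 81575*(1/196785) + (5 - 450)*(-1/2106) = 16315/39357 - 445*(-1/2106) = 16315/39357 + 445/2106 = 5763695/9209538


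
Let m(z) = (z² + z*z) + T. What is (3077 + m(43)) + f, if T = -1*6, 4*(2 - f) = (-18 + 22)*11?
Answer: 6760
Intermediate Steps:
f = -9 (f = 2 - (-18 + 22)*11/4 = 2 - 11 = -9)
T = -6
m(z) = -6 + 2*z² (m(z) = (z² + z*z) - 6 = (z² + z²) - 6 = 2*z² - 6 = -6 + 2*z²)
(3077 + m(43)) + f = (3077 + (-6 + 2*43²)) - 9 = (3077 + (-6 + 2*1849)) - 9 = (3077 + (-6 + 3698)) - 9 = (3077 + 3692) - 9 = 6769 - 9 = 6760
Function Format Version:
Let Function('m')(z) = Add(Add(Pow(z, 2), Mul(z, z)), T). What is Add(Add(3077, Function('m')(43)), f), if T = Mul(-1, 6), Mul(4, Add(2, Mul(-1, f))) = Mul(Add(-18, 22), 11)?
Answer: 6760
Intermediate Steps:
f = -9 (f = Add(2, Mul(Rational(-1, 4), Mul(Add(-18, 22), 11))) = Add(2, Mul(Rational(-1, 4), Mul(4, 11))) = Add(2, Mul(Rational(-1, 4), 44)) = Add(2, -11) = -9)
T = -6
Function('m')(z) = Add(-6, Mul(2, Pow(z, 2))) (Function('m')(z) = Add(Add(Pow(z, 2), Mul(z, z)), -6) = Add(Add(Pow(z, 2), Pow(z, 2)), -6) = Add(Mul(2, Pow(z, 2)), -6) = Add(-6, Mul(2, Pow(z, 2))))
Add(Add(3077, Function('m')(43)), f) = Add(Add(3077, Add(-6, Mul(2, Pow(43, 2)))), -9) = Add(Add(3077, Add(-6, Mul(2, 1849))), -9) = Add(Add(3077, Add(-6, 3698)), -9) = Add(Add(3077, 3692), -9) = Add(6769, -9) = 6760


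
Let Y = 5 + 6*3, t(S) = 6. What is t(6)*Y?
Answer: 138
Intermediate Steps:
Y = 23 (Y = 5 + 18 = 23)
t(6)*Y = 6*23 = 138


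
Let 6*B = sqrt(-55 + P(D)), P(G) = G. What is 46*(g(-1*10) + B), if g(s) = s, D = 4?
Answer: -460 + 23*I*sqrt(51)/3 ≈ -460.0 + 54.751*I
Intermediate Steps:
B = I*sqrt(51)/6 (B = sqrt(-55 + 4)/6 = sqrt(-51)/6 = (I*sqrt(51))/6 = I*sqrt(51)/6 ≈ 1.1902*I)
46*(g(-1*10) + B) = 46*(-1*10 + I*sqrt(51)/6) = 46*(-10 + I*sqrt(51)/6) = -460 + 23*I*sqrt(51)/3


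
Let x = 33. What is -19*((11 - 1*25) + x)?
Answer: -361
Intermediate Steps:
-19*((11 - 1*25) + x) = -19*((11 - 1*25) + 33) = -19*((11 - 25) + 33) = -19*(-14 + 33) = -19*19 = -361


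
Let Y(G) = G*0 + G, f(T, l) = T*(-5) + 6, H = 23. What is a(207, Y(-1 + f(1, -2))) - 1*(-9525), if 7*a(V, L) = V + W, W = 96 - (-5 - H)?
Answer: 67006/7 ≈ 9572.3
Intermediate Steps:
f(T, l) = 6 - 5*T (f(T, l) = -5*T + 6 = 6 - 5*T)
Y(G) = G (Y(G) = 0 + G = G)
W = 124 (W = 96 - (-5 - 1*23) = 96 - (-5 - 23) = 96 - 1*(-28) = 96 + 28 = 124)
a(V, L) = 124/7 + V/7 (a(V, L) = (V + 124)/7 = (124 + V)/7 = 124/7 + V/7)
a(207, Y(-1 + f(1, -2))) - 1*(-9525) = (124/7 + (1/7)*207) - 1*(-9525) = (124/7 + 207/7) + 9525 = 331/7 + 9525 = 67006/7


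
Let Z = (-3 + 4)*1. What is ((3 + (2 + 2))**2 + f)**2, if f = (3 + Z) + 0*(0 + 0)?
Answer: 2809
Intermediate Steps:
Z = 1 (Z = 1*1 = 1)
f = 4 (f = (3 + 1) + 0*(0 + 0) = 4 + 0*0 = 4 + 0 = 4)
((3 + (2 + 2))**2 + f)**2 = ((3 + (2 + 2))**2 + 4)**2 = ((3 + 4)**2 + 4)**2 = (7**2 + 4)**2 = (49 + 4)**2 = 53**2 = 2809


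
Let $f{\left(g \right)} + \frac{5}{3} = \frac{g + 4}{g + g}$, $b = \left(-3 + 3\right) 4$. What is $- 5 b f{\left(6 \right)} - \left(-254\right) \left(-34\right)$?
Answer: $-8636$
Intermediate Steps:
$b = 0$ ($b = 0 \cdot 4 = 0$)
$f{\left(g \right)} = - \frac{5}{3} + \frac{4 + g}{2 g}$ ($f{\left(g \right)} = - \frac{5}{3} + \frac{g + 4}{g + g} = - \frac{5}{3} + \frac{4 + g}{2 g}$)
$- 5 b f{\left(6 \right)} - \left(-254\right) \left(-34\right) = \left(-5\right) 0 \left(- \frac{7}{6} + \frac{2}{6}\right) - \left(-254\right) \left(-34\right) = 0 \left(- \frac{7}{6} + 2 \cdot \frac{1}{6}\right) - 8636 = 0 \left(- \frac{7}{6} + \frac{1}{3}\right) - 8636 = 0 \left(- \frac{5}{6}\right) - 8636 = 0 - 8636 = -8636$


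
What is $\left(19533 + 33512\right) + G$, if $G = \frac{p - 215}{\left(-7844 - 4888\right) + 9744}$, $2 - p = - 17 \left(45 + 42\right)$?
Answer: $\frac{26416199}{498} \approx 53045.0$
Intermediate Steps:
$p = 1481$ ($p = 2 - - 17 \left(45 + 42\right) = 2 - \left(-17\right) 87 = 2 - -1479 = 2 + 1479 = 1481$)
$G = - \frac{211}{498}$ ($G = \frac{1481 - 215}{\left(-7844 - 4888\right) + 9744} = \frac{1266}{\left(-7844 - 4888\right) + 9744} = \frac{1266}{-12732 + 9744} = \frac{1266}{-2988} = 1266 \left(- \frac{1}{2988}\right) = - \frac{211}{498} \approx -0.42369$)
$\left(19533 + 33512\right) + G = \left(19533 + 33512\right) - \frac{211}{498} = 53045 - \frac{211}{498} = \frac{26416199}{498}$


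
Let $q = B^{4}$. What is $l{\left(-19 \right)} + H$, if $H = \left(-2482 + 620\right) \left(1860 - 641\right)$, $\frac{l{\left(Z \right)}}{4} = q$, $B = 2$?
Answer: $-2269714$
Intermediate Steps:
$q = 16$ ($q = 2^{4} = 16$)
$l{\left(Z \right)} = 64$ ($l{\left(Z \right)} = 4 \cdot 16 = 64$)
$H = -2269778$ ($H = \left(-1862\right) 1219 = -2269778$)
$l{\left(-19 \right)} + H = 64 - 2269778 = -2269714$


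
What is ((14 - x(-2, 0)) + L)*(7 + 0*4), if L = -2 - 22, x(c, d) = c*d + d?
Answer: -70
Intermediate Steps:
x(c, d) = d + c*d
L = -24
((14 - x(-2, 0)) + L)*(7 + 0*4) = ((14 - 0*(1 - 2)) - 24)*(7 + 0*4) = ((14 - 0*(-1)) - 24)*(7 + 0) = ((14 - 1*0) - 24)*7 = ((14 + 0) - 24)*7 = (14 - 24)*7 = -10*7 = -70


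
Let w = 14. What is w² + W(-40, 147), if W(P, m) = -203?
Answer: -7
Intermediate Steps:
w² + W(-40, 147) = 14² - 203 = 196 - 203 = -7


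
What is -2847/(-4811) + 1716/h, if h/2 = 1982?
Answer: 4885296/4767701 ≈ 1.0247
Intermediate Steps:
h = 3964 (h = 2*1982 = 3964)
-2847/(-4811) + 1716/h = -2847/(-4811) + 1716/3964 = -2847*(-1/4811) + 1716*(1/3964) = 2847/4811 + 429/991 = 4885296/4767701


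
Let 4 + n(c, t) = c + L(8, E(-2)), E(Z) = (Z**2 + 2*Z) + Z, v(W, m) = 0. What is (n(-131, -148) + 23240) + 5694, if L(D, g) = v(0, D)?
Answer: 28799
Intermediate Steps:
E(Z) = Z**2 + 3*Z
L(D, g) = 0
n(c, t) = -4 + c (n(c, t) = -4 + (c + 0) = -4 + c)
(n(-131, -148) + 23240) + 5694 = ((-4 - 131) + 23240) + 5694 = (-135 + 23240) + 5694 = 23105 + 5694 = 28799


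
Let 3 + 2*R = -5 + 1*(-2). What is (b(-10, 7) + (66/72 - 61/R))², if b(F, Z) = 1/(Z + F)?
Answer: 588289/3600 ≈ 163.41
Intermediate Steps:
b(F, Z) = 1/(F + Z)
R = -5 (R = -3/2 + (-5 + 1*(-2))/2 = -3/2 + (-5 - 2)/2 = -3/2 + (½)*(-7) = -3/2 - 7/2 = -5)
(b(-10, 7) + (66/72 - 61/R))² = (1/(-10 + 7) + (66/72 - 61/(-5)))² = (1/(-3) + (66*(1/72) - 61*(-⅕)))² = (-⅓ + (11/12 + 61/5))² = (-⅓ + 787/60)² = (767/60)² = 588289/3600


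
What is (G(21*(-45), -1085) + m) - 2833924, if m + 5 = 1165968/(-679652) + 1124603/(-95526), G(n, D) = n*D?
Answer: -29355868022018083/16231109238 ≈ -1.8086e+6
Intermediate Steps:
G(n, D) = D*n
m = -300085280521/16231109238 (m = -5 + (1165968/(-679652) + 1124603/(-95526)) = -5 + (1165968*(-1/679652) + 1124603*(-1/95526)) = -5 + (-291492/169913 - 1124603/95526) = -5 - 218929734331/16231109238 = -300085280521/16231109238 ≈ -18.488)
(G(21*(-45), -1085) + m) - 2833924 = (-22785*(-45) - 300085280521/16231109238) - 2833924 = (-1085*(-945) - 300085280521/16231109238) - 2833924 = (1025325 - 300085280521/16231109238) - 2833924 = 16641861994171829/16231109238 - 2833924 = -29355868022018083/16231109238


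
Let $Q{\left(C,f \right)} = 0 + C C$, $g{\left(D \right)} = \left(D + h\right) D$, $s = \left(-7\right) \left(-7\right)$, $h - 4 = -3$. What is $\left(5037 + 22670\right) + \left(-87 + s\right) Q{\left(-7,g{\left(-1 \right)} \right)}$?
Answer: $25845$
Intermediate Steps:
$h = 1$ ($h = 4 - 3 = 1$)
$s = 49$
$g{\left(D \right)} = D \left(1 + D\right)$ ($g{\left(D \right)} = \left(D + 1\right) D = \left(1 + D\right) D = D \left(1 + D\right)$)
$Q{\left(C,f \right)} = C^{2}$ ($Q{\left(C,f \right)} = 0 + C^{2} = C^{2}$)
$\left(5037 + 22670\right) + \left(-87 + s\right) Q{\left(-7,g{\left(-1 \right)} \right)} = \left(5037 + 22670\right) + \left(-87 + 49\right) \left(-7\right)^{2} = 27707 - 1862 = 25845$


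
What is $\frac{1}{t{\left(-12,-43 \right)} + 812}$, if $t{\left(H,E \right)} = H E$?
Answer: $\frac{1}{1328} \approx 0.00075301$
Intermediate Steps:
$t{\left(H,E \right)} = E H$
$\frac{1}{t{\left(-12,-43 \right)} + 812} = \frac{1}{\left(-43\right) \left(-12\right) + 812} = \frac{1}{516 + 812} = \frac{1}{1328}$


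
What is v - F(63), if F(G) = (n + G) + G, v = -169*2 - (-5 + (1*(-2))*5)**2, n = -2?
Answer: -687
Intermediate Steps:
v = -563 (v = -338 - (-5 - 2*5)**2 = -338 - (-5 - 10)**2 = -338 - 1*(-15)**2 = -338 - 1*225 = -338 - 225 = -563)
F(G) = -2 + 2*G (F(G) = (-2 + G) + G = -2 + 2*G)
v - F(63) = -563 - (-2 + 2*63) = -563 - (-2 + 126) = -563 - 1*124 = -563 - 124 = -687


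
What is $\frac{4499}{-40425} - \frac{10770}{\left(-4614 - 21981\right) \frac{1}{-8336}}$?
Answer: $- \frac{7332170519}{2171925} \approx -3375.9$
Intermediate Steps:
$\frac{4499}{-40425} - \frac{10770}{\left(-4614 - 21981\right) \frac{1}{-8336}} = 4499 \left(- \frac{1}{40425}\right) - \frac{10770}{\left(-4614 - 21981\right) \left(- \frac{1}{8336}\right)} = - \frac{409}{3675} - \frac{10770}{\left(-26595\right) \left(- \frac{1}{8336}\right)} = - \frac{409}{3675} - \frac{10770}{\frac{26595}{8336}} = - \frac{409}{3675} - \frac{5985248}{1773} = - \frac{7332170519}{2171925}$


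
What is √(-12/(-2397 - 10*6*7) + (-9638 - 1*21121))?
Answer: I*√27120852483/939 ≈ 175.38*I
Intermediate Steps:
√(-12/(-2397 - 10*6*7) + (-9638 - 1*21121)) = √(-12/(-2397 - 60*7) + (-9638 - 21121)) = √(-12/(-2397 - 420) - 30759) = √(-12/(-2817) - 30759) = √(-1/2817*(-12) - 30759) = √(4/939 - 30759) = √(-28882697/939) = I*√27120852483/939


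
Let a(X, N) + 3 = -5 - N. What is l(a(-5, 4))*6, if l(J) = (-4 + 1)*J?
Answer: 216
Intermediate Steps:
a(X, N) = -8 - N (a(X, N) = -3 + (-5 - N) = -8 - N)
l(J) = -3*J
l(a(-5, 4))*6 = -3*(-8 - 1*4)*6 = -3*(-8 - 4)*6 = -3*(-12)*6 = 36*6 = 216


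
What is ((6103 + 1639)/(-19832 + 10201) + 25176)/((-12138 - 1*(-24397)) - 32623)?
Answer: -121231157/98062842 ≈ -1.2363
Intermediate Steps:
((6103 + 1639)/(-19832 + 10201) + 25176)/((-12138 - 1*(-24397)) - 32623) = (7742/(-9631) + 25176)/((-12138 + 24397) - 32623) = (7742*(-1/9631) + 25176)/(12259 - 32623) = (-7742/9631 + 25176)/(-20364) = (242462314/9631)*(-1/20364) = -121231157/98062842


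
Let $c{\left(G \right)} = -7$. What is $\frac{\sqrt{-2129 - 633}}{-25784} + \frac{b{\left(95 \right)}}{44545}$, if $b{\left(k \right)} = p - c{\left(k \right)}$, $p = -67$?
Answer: $- \frac{12}{8909} - \frac{i \sqrt{2762}}{25784} \approx -0.001347 - 0.0020383 i$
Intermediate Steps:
$b{\left(k \right)} = -60$ ($b{\left(k \right)} = -67 - -7 = -67 + 7 = -60$)
$\frac{\sqrt{-2129 - 633}}{-25784} + \frac{b{\left(95 \right)}}{44545} = \frac{\sqrt{-2129 - 633}}{-25784} - \frac{60}{44545} = \sqrt{-2762} \left(- \frac{1}{25784}\right) - \frac{12}{8909} = i \sqrt{2762} \left(- \frac{1}{25784}\right) - \frac{12}{8909} = - \frac{i \sqrt{2762}}{25784} - \frac{12}{8909} = - \frac{12}{8909} - \frac{i \sqrt{2762}}{25784}$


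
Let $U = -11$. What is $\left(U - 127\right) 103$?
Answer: $-14214$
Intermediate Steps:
$\left(U - 127\right) 103 = \left(-11 - 127\right) 103 = \left(-138\right) 103 = -14214$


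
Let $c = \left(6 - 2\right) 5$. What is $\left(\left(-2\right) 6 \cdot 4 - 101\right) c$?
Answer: $-2980$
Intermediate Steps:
$c = 20$ ($c = 4 \cdot 5 = 20$)
$\left(\left(-2\right) 6 \cdot 4 - 101\right) c = \left(\left(-2\right) 6 \cdot 4 - 101\right) 20 = \left(\left(-12\right) 4 - 101\right) 20 = \left(-48 - 101\right) 20 = \left(-149\right) 20 = -2980$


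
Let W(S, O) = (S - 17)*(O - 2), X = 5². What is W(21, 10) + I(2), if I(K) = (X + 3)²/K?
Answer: 424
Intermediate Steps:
X = 25
W(S, O) = (-17 + S)*(-2 + O)
I(K) = 784/K (I(K) = (25 + 3)²/K = 28²/K = 784/K)
W(21, 10) + I(2) = (34 - 17*10 - 2*21 + 10*21) + 784/2 = (34 - 170 - 42 + 210) + 784*(½) = 32 + 392 = 424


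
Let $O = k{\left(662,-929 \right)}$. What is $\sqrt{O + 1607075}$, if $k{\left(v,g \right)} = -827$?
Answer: $6 \sqrt{44618} \approx 1267.4$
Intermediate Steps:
$O = -827$
$\sqrt{O + 1607075} = \sqrt{-827 + 1607075} = \sqrt{1606248} = 6 \sqrt{44618}$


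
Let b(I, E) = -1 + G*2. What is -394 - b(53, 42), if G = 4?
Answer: -401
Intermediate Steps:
b(I, E) = 7 (b(I, E) = -1 + 4*2 = -1 + 8 = 7)
-394 - b(53, 42) = -394 - 1*7 = -394 - 7 = -401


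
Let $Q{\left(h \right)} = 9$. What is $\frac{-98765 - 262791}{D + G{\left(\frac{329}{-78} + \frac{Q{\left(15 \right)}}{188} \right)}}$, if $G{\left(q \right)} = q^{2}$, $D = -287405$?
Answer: $\frac{19436608436544}{15449447538095} \approx 1.2581$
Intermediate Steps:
$\frac{-98765 - 262791}{D + G{\left(\frac{329}{-78} + \frac{Q{\left(15 \right)}}{188} \right)}} = \frac{-98765 - 262791}{-287405 + \left(\frac{329}{-78} + \frac{9}{188}\right)^{2}} = \frac{-98765 - 262791}{-287405 + \left(329 \left(- \frac{1}{78}\right) + 9 \cdot \frac{1}{188}\right)^{2}} = - \frac{361556}{-287405 + \left(- \frac{329}{78} + \frac{9}{188}\right)^{2}} = - \frac{361556}{-287405 + \left(- \frac{30575}{7332}\right)^{2}} = - \frac{361556}{-287405 + \frac{934830625}{53758224}} = - \frac{361556}{- \frac{15449447538095}{53758224}} = \left(-361556\right) \left(- \frac{53758224}{15449447538095}\right) = \frac{19436608436544}{15449447538095}$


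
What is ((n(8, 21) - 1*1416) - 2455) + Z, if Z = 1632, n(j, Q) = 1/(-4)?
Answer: -8957/4 ≈ -2239.3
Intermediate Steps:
n(j, Q) = -¼
((n(8, 21) - 1*1416) - 2455) + Z = ((-¼ - 1*1416) - 2455) + 1632 = ((-¼ - 1416) - 2455) + 1632 = (-5665/4 - 2455) + 1632 = -15485/4 + 1632 = -8957/4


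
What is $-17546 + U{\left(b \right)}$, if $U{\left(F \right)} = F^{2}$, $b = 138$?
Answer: $1498$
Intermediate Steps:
$-17546 + U{\left(b \right)} = -17546 + 138^{2} = -17546 + 19044 = 1498$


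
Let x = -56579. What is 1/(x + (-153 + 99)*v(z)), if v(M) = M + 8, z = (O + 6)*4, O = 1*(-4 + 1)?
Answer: -1/57659 ≈ -1.7343e-5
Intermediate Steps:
O = -3 (O = 1*(-3) = -3)
z = 12 (z = (-3 + 6)*4 = 3*4 = 12)
v(M) = 8 + M
1/(x + (-153 + 99)*v(z)) = 1/(-56579 + (-153 + 99)*(8 + 12)) = 1/(-56579 - 54*20) = 1/(-56579 - 1080) = 1/(-57659) = -1/57659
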